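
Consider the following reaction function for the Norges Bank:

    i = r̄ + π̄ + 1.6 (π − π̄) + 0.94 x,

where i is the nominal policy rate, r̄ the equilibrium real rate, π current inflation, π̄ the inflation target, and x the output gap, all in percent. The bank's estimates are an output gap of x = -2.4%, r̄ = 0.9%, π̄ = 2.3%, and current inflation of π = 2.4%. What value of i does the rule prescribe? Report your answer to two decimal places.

1.10%

i = 0.9 + 2.3 + 1.6 × (2.4 − 2.3) + 0.94 × (-2.4)
   = 0.9 + 2.3 + 0.16 − 2.256 = 1.10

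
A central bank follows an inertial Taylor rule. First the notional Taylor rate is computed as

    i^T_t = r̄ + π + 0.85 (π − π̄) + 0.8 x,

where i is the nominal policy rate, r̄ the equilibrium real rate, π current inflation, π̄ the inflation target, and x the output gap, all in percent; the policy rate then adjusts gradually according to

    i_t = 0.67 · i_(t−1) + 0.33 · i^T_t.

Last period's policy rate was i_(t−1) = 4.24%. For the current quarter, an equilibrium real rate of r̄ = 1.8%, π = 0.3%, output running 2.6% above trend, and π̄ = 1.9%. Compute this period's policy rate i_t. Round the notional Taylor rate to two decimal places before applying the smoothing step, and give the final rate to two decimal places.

Output 2.6% above potential → x = 2.6.
i^T_t = 1.8 + 0.3 + 0.85 × (0.3 − 1.9) + 0.8 × 2.6
   = 1.8 + 0.3 − 1.36 + 2.08 = 2.82
i_t = 0.67 × 4.24 + 0.33 × 2.82 = 2.8408 + 0.9306 = 3.77

3.77%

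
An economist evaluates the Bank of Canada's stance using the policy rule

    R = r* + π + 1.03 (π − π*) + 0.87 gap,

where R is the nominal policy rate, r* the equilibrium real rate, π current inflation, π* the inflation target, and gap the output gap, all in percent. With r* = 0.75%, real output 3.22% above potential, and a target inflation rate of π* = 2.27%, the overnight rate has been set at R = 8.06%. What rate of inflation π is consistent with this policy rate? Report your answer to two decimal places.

3.37%

Output 3.22% above potential → gap = 3.22.
Collecting π: R = r* + (1 + 1.03) π − 1.03 π* + 0.87 gap
2.03 π = 8.06 − 0.75 + 1.03 × 2.27 − 0.87 × 3.22 = 6.8467
π = 6.8467 / 2.03 = 3.37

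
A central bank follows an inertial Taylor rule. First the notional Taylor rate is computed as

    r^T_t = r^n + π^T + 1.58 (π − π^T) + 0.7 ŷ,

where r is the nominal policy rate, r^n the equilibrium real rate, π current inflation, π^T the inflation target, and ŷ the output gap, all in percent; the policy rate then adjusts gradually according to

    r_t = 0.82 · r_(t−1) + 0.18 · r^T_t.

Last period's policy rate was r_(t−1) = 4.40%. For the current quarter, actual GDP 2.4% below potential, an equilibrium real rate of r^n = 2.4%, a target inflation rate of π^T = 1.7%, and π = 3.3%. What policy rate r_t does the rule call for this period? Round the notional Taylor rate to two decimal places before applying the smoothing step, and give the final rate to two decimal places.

4.50%

Output 2.4% below potential → ŷ = -2.4.
r^T_t = 2.4 + 1.7 + 1.58 × (3.3 − 1.7) + 0.7 × (-2.4)
   = 2.4 + 1.7 + 2.528 − 1.68 = 4.95
r_t = 0.82 × 4.40 + 0.18 × 4.95 = 3.608 + 0.891 = 4.50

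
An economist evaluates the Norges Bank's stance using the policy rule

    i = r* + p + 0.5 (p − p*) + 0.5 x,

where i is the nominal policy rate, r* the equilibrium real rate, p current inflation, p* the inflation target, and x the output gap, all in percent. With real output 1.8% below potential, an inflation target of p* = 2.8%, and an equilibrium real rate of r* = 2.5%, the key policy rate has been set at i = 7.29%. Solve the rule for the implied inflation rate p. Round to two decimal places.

Output 1.8% below potential → x = -1.8.
Collecting p: i = r* + (1 + 0.5) p − 0.5 p* + 0.5 x
1.5 p = 7.29 − 2.5 + 0.5 × 2.8 − 0.5 × (-1.8) = 7.09
p = 7.09 / 1.5 = 4.73

4.73%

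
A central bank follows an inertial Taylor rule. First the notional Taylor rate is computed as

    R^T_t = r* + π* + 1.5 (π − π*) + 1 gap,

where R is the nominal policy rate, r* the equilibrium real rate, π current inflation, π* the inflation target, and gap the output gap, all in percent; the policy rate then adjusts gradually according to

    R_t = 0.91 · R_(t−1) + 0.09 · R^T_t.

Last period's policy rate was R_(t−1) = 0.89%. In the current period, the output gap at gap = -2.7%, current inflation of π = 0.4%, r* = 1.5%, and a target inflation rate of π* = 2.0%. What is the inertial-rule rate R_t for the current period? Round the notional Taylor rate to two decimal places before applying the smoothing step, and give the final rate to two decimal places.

0.67%

R^T_t = 1.5 + 2.0 + 1.5 × (0.4 − 2.0) + 1 × (-2.7)
   = 1.5 + 2 − 2.4 − 2.7 = -1.60
R_t = 0.91 × 0.89 + 0.09 × (-1.60) = 0.8099 − 0.144 = 0.67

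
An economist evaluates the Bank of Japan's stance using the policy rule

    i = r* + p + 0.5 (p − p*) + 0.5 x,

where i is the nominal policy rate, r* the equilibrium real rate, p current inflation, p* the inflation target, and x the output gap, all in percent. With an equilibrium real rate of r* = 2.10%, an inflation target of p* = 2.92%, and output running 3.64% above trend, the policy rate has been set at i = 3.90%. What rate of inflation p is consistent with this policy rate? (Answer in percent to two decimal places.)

0.96%

Output 3.64% above potential → x = 3.64.
Collecting p: i = r* + (1 + 0.5) p − 0.5 p* + 0.5 x
1.5 p = 3.90 − 2.10 + 0.5 × 2.92 − 0.5 × 3.64 = 1.44
p = 1.44 / 1.5 = 0.96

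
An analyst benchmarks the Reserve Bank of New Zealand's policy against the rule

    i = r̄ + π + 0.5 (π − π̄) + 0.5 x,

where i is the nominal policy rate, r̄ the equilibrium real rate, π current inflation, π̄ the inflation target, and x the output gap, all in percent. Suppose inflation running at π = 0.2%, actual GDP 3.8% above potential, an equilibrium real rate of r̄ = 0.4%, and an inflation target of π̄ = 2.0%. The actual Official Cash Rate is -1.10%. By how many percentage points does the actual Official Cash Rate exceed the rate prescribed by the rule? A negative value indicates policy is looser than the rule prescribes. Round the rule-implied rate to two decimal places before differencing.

-2.70 pp

Output 3.8% above potential → x = 3.8.
i = 0.4 + 0.2 + 0.5 × (0.2 − 2.0) + 0.5 × 3.8
   = 0.4 + 0.2 − 0.9 + 1.9 = 1.60
Deviation = -1.10 − 1.60 = -2.70 pp.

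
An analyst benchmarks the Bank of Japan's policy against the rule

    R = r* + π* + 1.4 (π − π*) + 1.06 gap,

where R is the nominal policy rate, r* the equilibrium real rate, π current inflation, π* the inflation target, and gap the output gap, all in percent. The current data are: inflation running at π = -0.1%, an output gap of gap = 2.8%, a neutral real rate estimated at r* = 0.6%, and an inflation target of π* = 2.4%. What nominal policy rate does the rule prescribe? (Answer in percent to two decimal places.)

R = 0.6 + 2.4 + 1.4 × (-0.1 − 2.4) + 1.06 × 2.8
   = 0.6 + 2.4 − 3.5 + 2.968 = 2.47

2.47%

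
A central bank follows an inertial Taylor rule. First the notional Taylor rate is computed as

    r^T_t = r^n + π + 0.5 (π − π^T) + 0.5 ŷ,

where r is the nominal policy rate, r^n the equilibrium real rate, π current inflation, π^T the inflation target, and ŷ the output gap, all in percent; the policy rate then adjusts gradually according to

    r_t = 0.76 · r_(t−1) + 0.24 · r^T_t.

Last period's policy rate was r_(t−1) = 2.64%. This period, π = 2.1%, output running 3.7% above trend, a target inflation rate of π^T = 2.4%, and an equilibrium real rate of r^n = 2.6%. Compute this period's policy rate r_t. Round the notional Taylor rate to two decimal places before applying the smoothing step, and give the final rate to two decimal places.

3.54%

Output 3.7% above potential → ŷ = 3.7.
r^T_t = 2.6 + 2.1 + 0.5 × (2.1 − 2.4) + 0.5 × 3.7
   = 2.6 + 2.1 − 0.15 + 1.85 = 6.40
r_t = 0.76 × 2.64 + 0.24 × 6.40 = 2.0064 + 1.536 = 3.54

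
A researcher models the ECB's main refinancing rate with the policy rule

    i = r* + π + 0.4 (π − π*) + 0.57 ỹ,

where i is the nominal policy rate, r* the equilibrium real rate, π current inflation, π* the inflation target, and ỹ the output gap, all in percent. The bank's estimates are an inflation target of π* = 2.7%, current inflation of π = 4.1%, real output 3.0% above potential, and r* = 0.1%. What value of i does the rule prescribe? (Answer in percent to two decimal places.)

Output 3.0% above potential → ỹ = 3.0.
i = 0.1 + 4.1 + 0.4 × (4.1 − 2.7) + 0.57 × 3.0
   = 0.1 + 4.1 + 0.56 + 1.71 = 6.47

6.47%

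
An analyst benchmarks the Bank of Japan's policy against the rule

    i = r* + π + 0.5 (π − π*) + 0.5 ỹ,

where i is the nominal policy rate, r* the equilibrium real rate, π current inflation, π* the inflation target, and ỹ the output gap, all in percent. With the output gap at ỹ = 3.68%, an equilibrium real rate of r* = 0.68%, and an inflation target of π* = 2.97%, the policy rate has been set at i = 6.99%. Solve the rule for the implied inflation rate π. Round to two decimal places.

Collecting π: i = r* + (1 + 0.5) π − 0.5 π* + 0.5 ỹ
1.5 π = 6.99 − 0.68 + 0.5 × 2.97 − 0.5 × 3.68 = 5.955
π = 5.955 / 1.5 = 3.97

3.97%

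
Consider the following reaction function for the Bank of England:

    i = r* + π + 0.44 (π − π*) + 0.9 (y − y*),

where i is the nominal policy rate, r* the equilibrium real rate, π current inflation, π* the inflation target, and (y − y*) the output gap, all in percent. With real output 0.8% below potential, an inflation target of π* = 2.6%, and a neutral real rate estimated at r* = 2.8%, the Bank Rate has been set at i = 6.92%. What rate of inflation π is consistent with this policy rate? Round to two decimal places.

Output 0.8% below potential → (y − y*) = -0.8.
Collecting π: i = r* + (1 + 0.44) π − 0.44 π* + 0.9 (y − y*)
1.44 π = 6.92 − 2.8 + 0.44 × 2.6 − 0.9 × (-0.8) = 5.984
π = 5.984 / 1.44 = 4.16

4.16%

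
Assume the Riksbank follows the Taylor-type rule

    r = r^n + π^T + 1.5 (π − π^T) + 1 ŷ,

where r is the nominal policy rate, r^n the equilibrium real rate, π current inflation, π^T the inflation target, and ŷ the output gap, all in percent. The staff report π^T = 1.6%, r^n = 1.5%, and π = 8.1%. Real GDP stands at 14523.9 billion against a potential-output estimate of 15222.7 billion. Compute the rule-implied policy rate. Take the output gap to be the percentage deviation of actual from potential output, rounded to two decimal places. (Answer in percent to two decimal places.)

8.26%

Output gap = 100 × (14523.9 − 15222.7) / 15222.7 = -4.59%.
r = 1.50 + 1.60 + 1.5 × (8.10 − 1.60) + 1 × (-4.59)
   = 1.50 + 1.6 + 9.75 − 4.59 = 8.26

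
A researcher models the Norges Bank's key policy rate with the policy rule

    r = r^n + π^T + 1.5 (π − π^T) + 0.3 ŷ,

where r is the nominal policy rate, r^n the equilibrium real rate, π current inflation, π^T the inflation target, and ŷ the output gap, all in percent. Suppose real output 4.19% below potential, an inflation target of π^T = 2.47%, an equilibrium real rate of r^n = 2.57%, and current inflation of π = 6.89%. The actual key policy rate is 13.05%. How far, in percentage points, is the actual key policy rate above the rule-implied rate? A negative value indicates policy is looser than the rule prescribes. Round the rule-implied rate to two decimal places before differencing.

2.64 pp

Output 4.19% below potential → ŷ = -4.19.
r = 2.57 + 2.47 + 1.5 × (6.89 − 2.47) + 0.3 × (-4.19)
   = 2.57 + 2.47 + 6.63 − 1.257 = 10.41
Deviation = 13.05 − 10.41 = 2.64 pp.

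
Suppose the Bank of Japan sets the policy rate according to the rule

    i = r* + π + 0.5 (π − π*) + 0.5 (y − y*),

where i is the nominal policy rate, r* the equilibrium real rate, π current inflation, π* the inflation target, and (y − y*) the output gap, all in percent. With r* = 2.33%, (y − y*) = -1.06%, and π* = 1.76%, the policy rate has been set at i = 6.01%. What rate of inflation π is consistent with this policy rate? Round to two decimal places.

Collecting π: i = r* + (1 + 0.5) π − 0.5 π* + 0.5 (y − y*)
1.5 π = 6.01 − 2.33 + 0.5 × 1.76 − 0.5 × (-1.06) = 5.09
π = 5.09 / 1.5 = 3.39

3.39%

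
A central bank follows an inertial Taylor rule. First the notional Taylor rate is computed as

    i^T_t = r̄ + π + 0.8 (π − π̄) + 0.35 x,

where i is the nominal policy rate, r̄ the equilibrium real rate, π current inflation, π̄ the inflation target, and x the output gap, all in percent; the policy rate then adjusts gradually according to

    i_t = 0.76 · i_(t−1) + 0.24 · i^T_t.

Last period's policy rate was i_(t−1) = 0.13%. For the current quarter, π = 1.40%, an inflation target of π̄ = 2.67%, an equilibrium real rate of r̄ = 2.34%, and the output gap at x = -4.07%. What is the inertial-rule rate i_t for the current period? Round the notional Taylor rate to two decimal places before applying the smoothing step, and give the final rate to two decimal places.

i^T_t = 2.34 + 1.40 + 0.8 × (1.40 − 2.67) + 0.35 × (-4.07)
   = 2.34 + 1.4 − 1.016 − 1.4245 = 1.30
i_t = 0.76 × 0.13 + 0.24 × 1.30 = 0.0988 + 0.312 = 0.41

0.41%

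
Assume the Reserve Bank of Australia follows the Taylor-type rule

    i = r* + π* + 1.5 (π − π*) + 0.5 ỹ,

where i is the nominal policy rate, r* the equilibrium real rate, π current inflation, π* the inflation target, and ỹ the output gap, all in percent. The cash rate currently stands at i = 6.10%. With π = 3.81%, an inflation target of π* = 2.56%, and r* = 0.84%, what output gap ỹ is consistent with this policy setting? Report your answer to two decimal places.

0.5 ỹ = 6.10 − 0.84 − 2.56 − 1.5 × (3.81 − 2.56) = 0.825
ỹ = 0.825 / 0.5 = 1.65

1.65%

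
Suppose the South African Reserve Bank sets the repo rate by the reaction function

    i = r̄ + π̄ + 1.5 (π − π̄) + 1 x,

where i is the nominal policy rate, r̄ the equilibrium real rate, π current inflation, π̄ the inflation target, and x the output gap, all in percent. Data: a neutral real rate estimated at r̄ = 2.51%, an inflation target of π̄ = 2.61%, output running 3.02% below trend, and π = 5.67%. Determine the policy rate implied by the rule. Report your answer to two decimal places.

Output 3.02% below potential → x = -3.02.
i = 2.51 + 2.61 + 1.5 × (5.67 − 2.61) + 1 × (-3.02)
   = 2.51 + 2.61 + 4.59 − 3.02 = 6.69

6.69%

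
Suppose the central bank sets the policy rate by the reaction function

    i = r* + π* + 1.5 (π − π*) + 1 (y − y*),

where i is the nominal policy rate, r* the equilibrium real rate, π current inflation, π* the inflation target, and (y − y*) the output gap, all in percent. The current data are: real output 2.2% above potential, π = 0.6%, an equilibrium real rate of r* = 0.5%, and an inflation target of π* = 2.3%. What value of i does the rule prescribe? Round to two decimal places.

2.45%

Output 2.2% above potential → (y − y*) = 2.2.
i = 0.5 + 2.3 + 1.5 × (0.6 − 2.3) + 1 × 2.2
   = 0.5 + 2.3 − 2.55 + 2.2 = 2.45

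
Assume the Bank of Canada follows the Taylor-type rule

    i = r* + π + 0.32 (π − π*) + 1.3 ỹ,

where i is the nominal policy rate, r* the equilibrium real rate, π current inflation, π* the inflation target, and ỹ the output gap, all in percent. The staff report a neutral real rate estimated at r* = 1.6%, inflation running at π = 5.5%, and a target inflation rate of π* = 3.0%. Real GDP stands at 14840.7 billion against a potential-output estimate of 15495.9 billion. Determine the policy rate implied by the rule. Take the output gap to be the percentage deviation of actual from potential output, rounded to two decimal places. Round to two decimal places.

Output gap = 100 × (14840.7 − 15495.9) / 15495.9 = -4.23%.
i = 1.60 + 5.50 + 0.32 × (5.50 − 3.00) + 1.3 × (-4.23)
   = 1.60 + 5.5 + 0.8 − 5.499 = 2.40

2.40%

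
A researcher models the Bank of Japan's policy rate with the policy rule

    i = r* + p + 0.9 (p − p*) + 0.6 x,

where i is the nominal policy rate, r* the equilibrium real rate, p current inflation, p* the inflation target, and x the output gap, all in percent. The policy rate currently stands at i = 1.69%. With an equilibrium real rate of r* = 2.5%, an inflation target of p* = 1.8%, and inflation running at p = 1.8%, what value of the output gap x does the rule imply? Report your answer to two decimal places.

-4.35%

0.6 x = 1.69 − 2.5 − 1.8 − 0.9 × (1.8 − 1.8) = -2.61
x = -2.61 / 0.6 = -4.35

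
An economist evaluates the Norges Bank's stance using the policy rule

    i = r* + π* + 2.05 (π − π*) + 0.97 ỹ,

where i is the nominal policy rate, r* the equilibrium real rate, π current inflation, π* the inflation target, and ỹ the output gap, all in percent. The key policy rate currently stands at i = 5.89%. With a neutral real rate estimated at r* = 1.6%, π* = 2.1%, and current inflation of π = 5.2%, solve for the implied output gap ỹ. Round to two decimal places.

-4.29%

0.97 ỹ = 5.89 − 1.6 − 2.1 − 2.05 × (5.2 − 2.1) = -4.165
ỹ = -4.165 / 0.97 = -4.29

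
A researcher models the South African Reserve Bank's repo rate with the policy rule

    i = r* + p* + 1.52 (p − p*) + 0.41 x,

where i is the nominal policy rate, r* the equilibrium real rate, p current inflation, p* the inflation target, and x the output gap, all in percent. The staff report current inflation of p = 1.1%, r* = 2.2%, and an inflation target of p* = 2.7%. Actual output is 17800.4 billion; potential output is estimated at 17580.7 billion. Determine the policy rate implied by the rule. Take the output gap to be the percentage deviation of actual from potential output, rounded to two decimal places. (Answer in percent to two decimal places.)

2.98%

Output gap = 100 × (17800.4 − 17580.7) / 17580.7 = 1.25%.
i = 2.20 + 2.70 + 1.52 × (1.10 − 2.70) + 0.41 × 1.25
   = 2.20 + 2.7 − 2.432 + 0.5125 = 2.98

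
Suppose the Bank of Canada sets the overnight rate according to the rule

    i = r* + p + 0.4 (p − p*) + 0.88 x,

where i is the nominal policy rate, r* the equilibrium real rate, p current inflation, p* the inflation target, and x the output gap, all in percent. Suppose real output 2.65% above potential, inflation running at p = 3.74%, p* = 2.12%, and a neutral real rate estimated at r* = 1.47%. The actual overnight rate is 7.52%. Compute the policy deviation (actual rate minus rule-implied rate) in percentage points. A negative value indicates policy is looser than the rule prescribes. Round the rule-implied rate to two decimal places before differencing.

Output 2.65% above potential → x = 2.65.
i = 1.47 + 3.74 + 0.4 × (3.74 − 2.12) + 0.88 × 2.65
   = 1.47 + 3.74 + 0.648 + 2.332 = 8.19
Deviation = 7.52 − 8.19 = -0.67 pp.

-0.67 pp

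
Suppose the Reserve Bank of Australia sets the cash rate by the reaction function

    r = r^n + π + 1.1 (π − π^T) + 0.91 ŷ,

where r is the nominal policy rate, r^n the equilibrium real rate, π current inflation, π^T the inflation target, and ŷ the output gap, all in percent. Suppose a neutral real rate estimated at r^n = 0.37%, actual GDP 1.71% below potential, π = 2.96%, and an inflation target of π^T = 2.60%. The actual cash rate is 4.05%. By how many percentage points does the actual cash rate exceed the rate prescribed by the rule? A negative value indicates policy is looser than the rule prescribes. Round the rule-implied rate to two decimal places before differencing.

Output 1.71% below potential → ŷ = -1.71.
r = 0.37 + 2.96 + 1.1 × (2.96 − 2.60) + 0.91 × (-1.71)
   = 0.37 + 2.96 + 0.396 − 1.5561 = 2.17
Deviation = 4.05 − 2.17 = 1.88 pp.

1.88 pp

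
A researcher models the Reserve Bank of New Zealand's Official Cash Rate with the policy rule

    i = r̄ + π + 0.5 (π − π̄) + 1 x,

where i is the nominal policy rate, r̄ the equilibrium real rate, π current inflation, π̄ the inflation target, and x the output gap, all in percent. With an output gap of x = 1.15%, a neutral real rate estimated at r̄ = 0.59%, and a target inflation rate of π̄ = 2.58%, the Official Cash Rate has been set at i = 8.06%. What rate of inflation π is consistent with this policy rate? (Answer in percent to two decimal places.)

5.07%

Collecting π: i = r̄ + (1 + 0.5) π − 0.5 π̄ + 1 x
1.5 π = 8.06 − 0.59 + 0.5 × 2.58 − 1 × 1.15 = 7.61
π = 7.61 / 1.5 = 5.07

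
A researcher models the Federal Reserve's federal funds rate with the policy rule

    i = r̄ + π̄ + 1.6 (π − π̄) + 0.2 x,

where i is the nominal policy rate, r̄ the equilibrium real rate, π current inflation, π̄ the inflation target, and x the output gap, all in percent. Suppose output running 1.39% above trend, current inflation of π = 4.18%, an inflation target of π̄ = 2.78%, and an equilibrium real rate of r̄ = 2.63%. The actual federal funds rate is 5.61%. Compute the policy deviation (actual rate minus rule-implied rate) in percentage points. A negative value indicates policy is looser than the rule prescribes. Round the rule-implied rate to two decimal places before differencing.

Output 1.39% above potential → x = 1.39.
i = 2.63 + 2.78 + 1.6 × (4.18 − 2.78) + 0.2 × 1.39
   = 2.63 + 2.78 + 2.24 + 0.278 = 7.93
Deviation = 5.61 − 7.93 = -2.32 pp.

-2.32 pp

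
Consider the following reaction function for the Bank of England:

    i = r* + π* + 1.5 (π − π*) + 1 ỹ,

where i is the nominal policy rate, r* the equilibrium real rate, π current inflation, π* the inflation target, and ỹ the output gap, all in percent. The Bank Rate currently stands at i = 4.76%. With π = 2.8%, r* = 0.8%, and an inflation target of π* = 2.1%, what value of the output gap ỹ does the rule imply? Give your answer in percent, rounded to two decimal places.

1 ỹ = 4.76 − 0.8 − 2.1 − 1.5 × (2.8 − 2.1) = 0.81
ỹ = 0.81 / 1 = 0.81

0.81%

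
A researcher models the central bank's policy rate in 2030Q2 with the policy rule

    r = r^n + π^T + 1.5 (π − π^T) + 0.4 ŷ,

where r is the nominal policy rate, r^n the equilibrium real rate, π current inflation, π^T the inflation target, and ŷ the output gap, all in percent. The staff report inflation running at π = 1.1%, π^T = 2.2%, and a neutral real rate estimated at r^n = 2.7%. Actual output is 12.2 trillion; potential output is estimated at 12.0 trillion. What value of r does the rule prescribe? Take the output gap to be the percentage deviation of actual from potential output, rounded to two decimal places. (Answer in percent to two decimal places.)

Output gap = 100 × (12.2 − 12.0) / 12.0 = 1.67%.
r = 2.70 + 2.20 + 1.5 × (1.10 − 2.20) + 0.4 × 1.67
   = 2.70 + 2.2 − 1.65 + 0.668 = 3.92

3.92%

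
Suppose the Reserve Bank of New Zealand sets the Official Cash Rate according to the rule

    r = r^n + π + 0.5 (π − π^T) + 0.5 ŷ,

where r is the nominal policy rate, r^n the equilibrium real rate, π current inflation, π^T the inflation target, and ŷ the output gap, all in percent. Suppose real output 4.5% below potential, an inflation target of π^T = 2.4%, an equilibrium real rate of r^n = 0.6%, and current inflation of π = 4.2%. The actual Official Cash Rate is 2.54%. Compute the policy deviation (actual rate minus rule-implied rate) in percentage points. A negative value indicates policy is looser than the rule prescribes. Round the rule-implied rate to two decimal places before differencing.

Output 4.5% below potential → ŷ = -4.5.
r = 0.6 + 4.2 + 0.5 × (4.2 − 2.4) + 0.5 × (-4.5)
   = 0.6 + 4.2 + 0.9 − 2.25 = 3.45
Deviation = 2.54 − 3.45 = -0.91 pp.

-0.91 pp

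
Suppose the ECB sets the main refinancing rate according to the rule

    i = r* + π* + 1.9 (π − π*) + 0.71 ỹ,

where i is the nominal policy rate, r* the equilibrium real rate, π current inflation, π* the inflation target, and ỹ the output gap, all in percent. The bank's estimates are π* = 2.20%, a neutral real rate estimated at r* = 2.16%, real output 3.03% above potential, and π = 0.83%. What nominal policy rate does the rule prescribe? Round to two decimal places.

3.91%

Output 3.03% above potential → ỹ = 3.03.
i = 2.16 + 2.20 + 1.9 × (0.83 − 2.20) + 0.71 × 3.03
   = 2.16 + 2.2 − 2.603 + 2.1513 = 3.91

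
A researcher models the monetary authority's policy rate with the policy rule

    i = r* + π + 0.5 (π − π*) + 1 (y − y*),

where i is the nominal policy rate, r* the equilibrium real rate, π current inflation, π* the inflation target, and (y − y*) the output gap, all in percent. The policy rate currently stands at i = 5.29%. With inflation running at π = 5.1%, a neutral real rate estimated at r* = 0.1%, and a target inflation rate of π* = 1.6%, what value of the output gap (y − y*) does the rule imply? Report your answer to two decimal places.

1 (y − y*) = 5.29 − 0.1 − 5.1 − 0.5 × (5.1 − 1.6) = -1.66
(y − y*) = -1.66 / 1 = -1.66

-1.66%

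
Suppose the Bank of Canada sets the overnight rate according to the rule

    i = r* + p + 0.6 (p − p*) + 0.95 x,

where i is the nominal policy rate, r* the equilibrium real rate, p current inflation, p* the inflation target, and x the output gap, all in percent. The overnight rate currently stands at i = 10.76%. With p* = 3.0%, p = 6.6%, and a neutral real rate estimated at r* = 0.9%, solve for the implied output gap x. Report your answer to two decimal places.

1.16%

0.95 x = 10.76 − 0.9 − 6.6 − 0.6 × (6.6 − 3.0) = 1.1
x = 1.1 / 0.95 = 1.16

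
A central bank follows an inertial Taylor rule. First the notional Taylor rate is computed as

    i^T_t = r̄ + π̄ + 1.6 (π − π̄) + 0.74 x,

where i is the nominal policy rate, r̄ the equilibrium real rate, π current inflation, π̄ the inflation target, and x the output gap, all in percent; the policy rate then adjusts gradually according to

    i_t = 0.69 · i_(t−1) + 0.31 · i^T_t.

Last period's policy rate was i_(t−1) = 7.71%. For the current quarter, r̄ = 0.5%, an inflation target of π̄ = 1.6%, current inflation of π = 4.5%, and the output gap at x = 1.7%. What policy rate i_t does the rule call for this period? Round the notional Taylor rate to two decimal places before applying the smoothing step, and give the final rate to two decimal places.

i^T_t = 0.5 + 1.6 + 1.6 × (4.5 − 1.6) + 0.74 × 1.7
   = 0.5 + 1.6 + 4.64 + 1.258 = 8.00
i_t = 0.69 × 7.71 + 0.31 × 8.00 = 5.3199 + 2.48 = 7.80

7.80%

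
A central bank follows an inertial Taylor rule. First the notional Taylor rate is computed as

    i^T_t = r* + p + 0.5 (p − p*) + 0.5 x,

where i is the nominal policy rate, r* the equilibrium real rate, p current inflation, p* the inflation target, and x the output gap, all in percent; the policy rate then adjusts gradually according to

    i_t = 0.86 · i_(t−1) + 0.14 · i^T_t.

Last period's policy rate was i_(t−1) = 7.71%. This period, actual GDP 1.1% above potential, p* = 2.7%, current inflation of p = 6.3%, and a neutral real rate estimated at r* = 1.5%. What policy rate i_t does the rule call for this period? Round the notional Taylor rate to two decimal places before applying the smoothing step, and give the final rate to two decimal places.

Output 1.1% above potential → x = 1.1.
i^T_t = 1.5 + 6.3 + 0.5 × (6.3 − 2.7) + 0.5 × 1.1
   = 1.5 + 6.3 + 1.8 + 0.55 = 10.15
i_t = 0.86 × 7.71 + 0.14 × 10.15 = 6.6306 + 1.421 = 8.05

8.05%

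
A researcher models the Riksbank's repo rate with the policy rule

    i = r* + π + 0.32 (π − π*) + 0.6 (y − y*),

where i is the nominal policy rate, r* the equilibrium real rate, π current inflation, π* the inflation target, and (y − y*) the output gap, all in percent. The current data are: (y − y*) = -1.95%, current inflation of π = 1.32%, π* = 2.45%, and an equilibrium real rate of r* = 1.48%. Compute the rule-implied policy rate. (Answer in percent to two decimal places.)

i = 1.48 + 1.32 + 0.32 × (1.32 − 2.45) + 0.6 × (-1.95)
   = 1.48 + 1.32 − 0.3616 − 1.17 = 1.27

1.27%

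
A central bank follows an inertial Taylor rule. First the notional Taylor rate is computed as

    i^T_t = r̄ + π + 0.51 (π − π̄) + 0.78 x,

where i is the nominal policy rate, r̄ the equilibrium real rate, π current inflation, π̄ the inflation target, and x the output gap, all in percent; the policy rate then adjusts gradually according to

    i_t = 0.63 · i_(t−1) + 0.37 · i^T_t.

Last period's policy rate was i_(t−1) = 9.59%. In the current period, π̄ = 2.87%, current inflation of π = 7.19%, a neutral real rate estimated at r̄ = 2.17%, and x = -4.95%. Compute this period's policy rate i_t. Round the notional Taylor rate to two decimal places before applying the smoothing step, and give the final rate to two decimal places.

8.89%

i^T_t = 2.17 + 7.19 + 0.51 × (7.19 − 2.87) + 0.78 × (-4.95)
   = 2.17 + 7.19 + 2.2032 − 3.861 = 7.70
i_t = 0.63 × 9.59 + 0.37 × 7.70 = 6.0417 + 2.849 = 8.89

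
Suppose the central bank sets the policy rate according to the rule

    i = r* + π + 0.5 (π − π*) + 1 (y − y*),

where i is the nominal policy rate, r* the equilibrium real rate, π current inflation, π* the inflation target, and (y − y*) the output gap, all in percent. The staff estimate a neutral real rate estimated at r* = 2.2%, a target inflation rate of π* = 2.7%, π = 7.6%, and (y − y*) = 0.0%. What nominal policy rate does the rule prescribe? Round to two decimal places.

i = 2.2 + 7.6 + 0.5 × (7.6 − 2.7) + 1 × 0.0
   = 2.2 + 7.6 + 2.45 + 0 = 12.25

12.25%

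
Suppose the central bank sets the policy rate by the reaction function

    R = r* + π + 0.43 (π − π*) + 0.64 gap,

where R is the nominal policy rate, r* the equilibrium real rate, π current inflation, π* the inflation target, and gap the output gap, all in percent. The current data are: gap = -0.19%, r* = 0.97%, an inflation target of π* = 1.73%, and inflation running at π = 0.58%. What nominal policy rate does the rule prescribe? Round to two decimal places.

0.93%

R = 0.97 + 0.58 + 0.43 × (0.58 − 1.73) + 0.64 × (-0.19)
   = 0.97 + 0.58 − 0.4945 − 0.1216 = 0.93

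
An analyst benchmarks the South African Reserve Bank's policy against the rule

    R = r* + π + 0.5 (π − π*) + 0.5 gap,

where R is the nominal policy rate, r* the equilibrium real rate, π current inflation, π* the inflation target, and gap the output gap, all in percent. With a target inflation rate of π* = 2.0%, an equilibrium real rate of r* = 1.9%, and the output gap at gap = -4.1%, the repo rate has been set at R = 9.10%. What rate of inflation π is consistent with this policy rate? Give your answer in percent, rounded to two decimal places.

Collecting π: R = r* + (1 + 0.5) π − 0.5 π* + 0.5 gap
1.5 π = 9.10 − 1.9 + 0.5 × 2.0 − 0.5 × (-4.1) = 10.25
π = 10.25 / 1.5 = 6.83

6.83%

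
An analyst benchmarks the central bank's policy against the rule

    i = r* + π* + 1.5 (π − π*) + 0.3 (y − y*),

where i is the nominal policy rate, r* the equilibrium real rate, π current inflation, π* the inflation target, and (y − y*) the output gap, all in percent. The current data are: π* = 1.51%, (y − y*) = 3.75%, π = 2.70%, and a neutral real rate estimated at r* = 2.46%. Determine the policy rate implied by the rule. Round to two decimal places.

i = 2.46 + 1.51 + 1.5 × (2.70 − 1.51) + 0.3 × 3.75
   = 2.46 + 1.51 + 1.785 + 1.125 = 6.88

6.88%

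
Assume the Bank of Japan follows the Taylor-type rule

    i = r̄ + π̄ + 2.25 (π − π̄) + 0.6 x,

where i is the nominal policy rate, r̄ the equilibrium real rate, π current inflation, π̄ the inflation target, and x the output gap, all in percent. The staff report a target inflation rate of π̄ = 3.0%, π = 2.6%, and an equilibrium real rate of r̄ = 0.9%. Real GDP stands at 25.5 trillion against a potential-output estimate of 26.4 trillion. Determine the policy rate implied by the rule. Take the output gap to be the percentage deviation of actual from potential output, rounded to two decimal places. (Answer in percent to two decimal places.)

Output gap = 100 × (25.5 − 26.4) / 26.4 = -3.41%.
i = 0.90 + 3.00 + 2.25 × (2.60 − 3.00) + 0.6 × (-3.41)
   = 0.90 + 3 − 0.9 − 2.046 = 0.95

0.95%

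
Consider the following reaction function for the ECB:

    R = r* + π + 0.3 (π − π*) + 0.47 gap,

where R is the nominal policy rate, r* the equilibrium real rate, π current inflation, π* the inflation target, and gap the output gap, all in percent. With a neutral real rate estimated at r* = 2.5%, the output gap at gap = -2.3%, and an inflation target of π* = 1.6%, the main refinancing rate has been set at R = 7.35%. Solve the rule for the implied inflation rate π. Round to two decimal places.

Collecting π: R = r* + (1 + 0.3) π − 0.3 π* + 0.47 gap
1.3 π = 7.35 − 2.5 + 0.3 × 1.6 − 0.47 × (-2.3) = 6.411
π = 6.411 / 1.3 = 4.93

4.93%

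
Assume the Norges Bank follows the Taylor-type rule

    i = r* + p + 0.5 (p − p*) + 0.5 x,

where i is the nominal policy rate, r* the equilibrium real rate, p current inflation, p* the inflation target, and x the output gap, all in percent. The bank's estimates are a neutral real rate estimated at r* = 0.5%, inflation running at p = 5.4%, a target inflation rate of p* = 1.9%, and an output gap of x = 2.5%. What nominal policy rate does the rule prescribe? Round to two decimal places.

8.90%

i = 0.5 + 5.4 + 0.5 × (5.4 − 1.9) + 0.5 × 2.5
   = 0.5 + 5.4 + 1.75 + 1.25 = 8.90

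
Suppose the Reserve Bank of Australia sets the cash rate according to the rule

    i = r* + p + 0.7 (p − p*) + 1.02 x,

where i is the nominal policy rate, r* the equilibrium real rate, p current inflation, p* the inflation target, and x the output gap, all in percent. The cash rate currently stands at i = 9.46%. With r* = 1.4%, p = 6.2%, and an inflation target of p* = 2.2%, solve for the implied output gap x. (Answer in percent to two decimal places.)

1.02 x = 9.46 − 1.4 − 6.2 − 0.7 × (6.2 − 2.2) = -0.94
x = -0.94 / 1.02 = -0.92

-0.92%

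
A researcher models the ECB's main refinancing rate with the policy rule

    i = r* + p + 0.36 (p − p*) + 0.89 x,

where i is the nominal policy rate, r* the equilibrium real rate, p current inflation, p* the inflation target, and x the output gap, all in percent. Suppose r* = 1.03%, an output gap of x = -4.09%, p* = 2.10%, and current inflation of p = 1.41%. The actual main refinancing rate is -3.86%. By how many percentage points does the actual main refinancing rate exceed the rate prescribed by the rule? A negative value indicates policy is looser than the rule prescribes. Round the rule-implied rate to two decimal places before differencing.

i = 1.03 + 1.41 + 0.36 × (1.41 − 2.10) + 0.89 × (-4.09)
   = 1.03 + 1.41 − 0.2484 − 3.6401 = -1.45
Deviation = -3.86 − (-1.45) = -2.41 pp.

-2.41 pp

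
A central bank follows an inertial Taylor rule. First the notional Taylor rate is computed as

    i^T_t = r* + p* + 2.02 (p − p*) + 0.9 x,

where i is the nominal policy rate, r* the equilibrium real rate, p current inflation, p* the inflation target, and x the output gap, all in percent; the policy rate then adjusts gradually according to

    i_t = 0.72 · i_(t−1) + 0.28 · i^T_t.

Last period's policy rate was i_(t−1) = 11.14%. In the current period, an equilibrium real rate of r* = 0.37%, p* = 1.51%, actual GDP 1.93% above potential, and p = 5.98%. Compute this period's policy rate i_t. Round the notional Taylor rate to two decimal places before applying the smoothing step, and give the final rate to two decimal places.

11.56%

Output 1.93% above potential → x = 1.93.
i^T_t = 0.37 + 1.51 + 2.02 × (5.98 − 1.51) + 0.9 × 1.93
   = 0.37 + 1.51 + 9.0294 + 1.737 = 12.65
i_t = 0.72 × 11.14 + 0.28 × 12.65 = 8.0208 + 3.542 = 11.56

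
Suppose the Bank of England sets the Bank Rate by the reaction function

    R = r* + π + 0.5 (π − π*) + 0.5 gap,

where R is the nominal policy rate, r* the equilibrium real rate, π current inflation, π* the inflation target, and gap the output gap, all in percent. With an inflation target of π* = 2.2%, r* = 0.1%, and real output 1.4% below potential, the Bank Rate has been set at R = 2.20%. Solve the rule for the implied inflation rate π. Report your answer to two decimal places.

Output 1.4% below potential → gap = -1.4.
Collecting π: R = r* + (1 + 0.5) π − 0.5 π* + 0.5 gap
1.5 π = 2.20 − 0.1 + 0.5 × 2.2 − 0.5 × (-1.4) = 3.9
π = 3.9 / 1.5 = 2.60

2.60%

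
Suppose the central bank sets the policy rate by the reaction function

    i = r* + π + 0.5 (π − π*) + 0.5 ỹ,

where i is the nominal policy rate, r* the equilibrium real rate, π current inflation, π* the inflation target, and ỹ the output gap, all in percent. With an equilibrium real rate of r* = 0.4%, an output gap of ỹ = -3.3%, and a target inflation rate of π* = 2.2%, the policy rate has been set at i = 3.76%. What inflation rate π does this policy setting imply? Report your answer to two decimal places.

Collecting π: i = r* + (1 + 0.5) π − 0.5 π* + 0.5 ỹ
1.5 π = 3.76 − 0.4 + 0.5 × 2.2 − 0.5 × (-3.3) = 6.11
π = 6.11 / 1.5 = 4.07

4.07%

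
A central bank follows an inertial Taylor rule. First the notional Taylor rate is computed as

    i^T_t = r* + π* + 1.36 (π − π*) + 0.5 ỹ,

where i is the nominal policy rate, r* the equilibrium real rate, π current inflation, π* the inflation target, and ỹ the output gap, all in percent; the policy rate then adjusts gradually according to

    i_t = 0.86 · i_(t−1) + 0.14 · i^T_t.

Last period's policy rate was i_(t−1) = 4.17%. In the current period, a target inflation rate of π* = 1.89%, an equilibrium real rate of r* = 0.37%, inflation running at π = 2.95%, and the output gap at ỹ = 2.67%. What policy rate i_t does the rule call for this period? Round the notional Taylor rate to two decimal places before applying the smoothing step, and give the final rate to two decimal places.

i^T_t = 0.37 + 1.89 + 1.36 × (2.95 − 1.89) + 0.5 × 2.67
   = 0.37 + 1.89 + 1.4416 + 1.335 = 5.04
i_t = 0.86 × 4.17 + 0.14 × 5.04 = 3.5862 + 0.7056 = 4.29

4.29%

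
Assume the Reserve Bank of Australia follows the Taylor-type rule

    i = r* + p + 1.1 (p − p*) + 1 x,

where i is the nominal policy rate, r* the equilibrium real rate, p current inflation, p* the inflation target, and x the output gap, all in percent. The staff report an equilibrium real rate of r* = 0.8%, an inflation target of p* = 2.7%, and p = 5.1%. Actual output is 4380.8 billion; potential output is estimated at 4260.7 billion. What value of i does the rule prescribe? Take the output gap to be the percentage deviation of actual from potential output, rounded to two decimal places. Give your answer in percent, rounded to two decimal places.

Output gap = 100 × (4380.8 − 4260.7) / 4260.7 = 2.82%.
i = 0.80 + 5.10 + 1.1 × (5.10 − 2.70) + 1 × 2.82
   = 0.80 + 5.1 + 2.64 + 2.82 = 11.36

11.36%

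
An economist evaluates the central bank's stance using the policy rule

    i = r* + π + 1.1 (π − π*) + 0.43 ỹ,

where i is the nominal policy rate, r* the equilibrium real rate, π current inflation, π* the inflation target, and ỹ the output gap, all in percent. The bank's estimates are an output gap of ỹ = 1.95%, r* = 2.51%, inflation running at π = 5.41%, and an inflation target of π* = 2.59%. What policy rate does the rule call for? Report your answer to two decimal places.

11.86%

i = 2.51 + 5.41 + 1.1 × (5.41 − 2.59) + 0.43 × 1.95
   = 2.51 + 5.41 + 3.102 + 0.8385 = 11.86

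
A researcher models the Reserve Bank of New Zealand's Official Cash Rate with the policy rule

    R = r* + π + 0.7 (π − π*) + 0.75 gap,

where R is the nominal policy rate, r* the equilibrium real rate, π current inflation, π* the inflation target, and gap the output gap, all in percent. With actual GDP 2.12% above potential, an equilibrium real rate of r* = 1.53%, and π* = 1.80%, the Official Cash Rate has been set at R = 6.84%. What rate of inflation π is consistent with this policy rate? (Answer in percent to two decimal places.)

2.93%

Output 2.12% above potential → gap = 2.12.
Collecting π: R = r* + (1 + 0.7) π − 0.7 π* + 0.75 gap
1.7 π = 6.84 − 1.53 + 0.7 × 1.80 − 0.75 × 2.12 = 4.98
π = 4.98 / 1.7 = 2.93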